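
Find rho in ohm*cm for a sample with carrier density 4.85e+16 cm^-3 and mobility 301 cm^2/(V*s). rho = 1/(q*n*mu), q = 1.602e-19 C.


Step 1: sigma = q * n * mu = 1.602e-19 * 4.85e+16 * 301 = 2.33868e+00 S/cm
Step 2: rho = 1 / sigma = 1 / 2.33868e+00 = 0.4276 ohm*cm

0.4276


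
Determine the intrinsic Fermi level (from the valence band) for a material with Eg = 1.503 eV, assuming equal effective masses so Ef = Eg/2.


Step 1: For an intrinsic semiconductor, the Fermi level sits at midgap.
Step 2: Ef = Eg / 2 = 1.503 / 2 = 0.7515 eV

0.7515


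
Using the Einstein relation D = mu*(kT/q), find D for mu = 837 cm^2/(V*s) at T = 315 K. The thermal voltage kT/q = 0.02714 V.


Step 1: D = mu * (kT/q)
Step 2: D = 837 * 0.02714
Step 3: D = 22.72 cm^2/s

22.72


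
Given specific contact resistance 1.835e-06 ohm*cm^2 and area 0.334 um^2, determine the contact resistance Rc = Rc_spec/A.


Step 1: Convert area to cm^2: 0.334 um^2 = 3.3400e-09 cm^2
Step 2: Rc = Rc_spec / A = 1.835e-06 / 3.3400e-09
Step 3: Rc = 5.49e+02 ohms

5.49e+02


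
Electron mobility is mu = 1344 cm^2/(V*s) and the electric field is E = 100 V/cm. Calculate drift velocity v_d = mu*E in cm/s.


Step 1: v_d = mu * E
Step 2: v_d = 1344 * 100 = 134400
Step 3: v_d = 1.34e+05 cm/s

1.34e+05


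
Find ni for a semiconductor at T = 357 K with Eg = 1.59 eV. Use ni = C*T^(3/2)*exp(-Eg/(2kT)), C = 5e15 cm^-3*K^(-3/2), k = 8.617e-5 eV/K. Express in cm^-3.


Step 1: Compute kT = 8.617e-5 * 357 = 0.03076269 eV
Step 2: Exponent = -Eg/(2kT) = -1.59/(2*0.03076269) = -25.84299
Step 3: T^(3/2) = 357^1.5 = 6745.32
Step 4: ni = 5e15 * 6745.32 * exp(-25.84299) = 2.02e+08 cm^-3

2.02e+08


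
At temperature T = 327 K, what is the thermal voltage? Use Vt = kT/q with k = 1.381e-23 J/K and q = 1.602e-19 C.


Step 1: kT = 1.381e-23 * 327 = 4.51587e-21 J
Step 2: Vt = kT/q = 4.51587e-21 / 1.602e-19
Step 3: Vt = 0.02819 V

0.02819


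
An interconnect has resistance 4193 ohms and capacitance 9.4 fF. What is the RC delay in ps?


Step 1: tau = R * C
Step 2: tau = 4193 * 9.4 fF = 4193 * 9.4e-15 F
Step 3: tau = 3.94142e-11 s = 39.4142 ps

39.4142


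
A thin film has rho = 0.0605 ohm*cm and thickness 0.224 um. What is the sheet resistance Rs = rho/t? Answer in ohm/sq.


Step 1: Convert thickness to cm: t = 0.224 um = 2.2400e-05 cm
Step 2: Rs = rho / t = 0.0605 / 2.2400e-05
Step 3: Rs = 2700.9 ohm/sq

2700.9


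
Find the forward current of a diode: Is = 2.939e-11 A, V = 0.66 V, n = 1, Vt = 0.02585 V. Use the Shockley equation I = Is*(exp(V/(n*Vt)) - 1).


Step 1: V/(n*Vt) = 0.66/(1*0.02585) = 25.5319
Step 2: exp(25.5319) = 1.2256e+11
Step 3: I = 2.939e-11 * (1.2256e+11 - 1) = 3.60e+00 A

3.60e+00


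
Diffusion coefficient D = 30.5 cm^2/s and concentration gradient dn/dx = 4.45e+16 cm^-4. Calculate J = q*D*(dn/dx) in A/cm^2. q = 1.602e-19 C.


Step 1: J = q * D * (dn/dx)
Step 2: J = 1.602e-19 * 30.5 * 4.45e+16
Step 3: J = 2.17e-01 A/cm^2

2.17e-01


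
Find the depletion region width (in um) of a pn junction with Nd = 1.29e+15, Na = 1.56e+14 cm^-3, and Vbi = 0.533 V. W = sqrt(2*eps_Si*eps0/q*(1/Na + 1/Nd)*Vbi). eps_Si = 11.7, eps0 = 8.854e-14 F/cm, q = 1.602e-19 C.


Step 1: 1/Na + 1/Nd = 1/1.56e+14 + 1/1.29e+15 = 7.18545e-15
Step 2: 2*eps*eps0/q = 2*11.7*8.854e-14/1.602e-19 = 1.293281e+07
Step 3: W^2 = 1.293281e+07 * 7.18545e-15 * 0.533 = 4.95307e-08
Step 4: W = sqrt(4.95307e-08) = 2.226e-04 cm = 2.226 um

2.226


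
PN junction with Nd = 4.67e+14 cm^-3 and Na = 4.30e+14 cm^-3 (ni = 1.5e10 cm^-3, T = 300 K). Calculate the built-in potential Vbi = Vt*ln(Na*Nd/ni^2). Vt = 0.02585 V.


Step 1: Compute Na*Nd/ni^2 = 4.30e+14 * 4.67e+14 / (1.5e10)^2 = 8.9249e+08
Step 2: ln(8.9249e+08) = 20.6095
Step 3: Vbi = 0.02585 * 20.6095 = 0.533 V

0.533


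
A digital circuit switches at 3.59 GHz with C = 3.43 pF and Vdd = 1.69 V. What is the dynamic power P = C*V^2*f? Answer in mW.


Step 1: V^2 = 1.69^2 = 2.8561 V^2
Step 2: P = C*V^2*f = 3.43e-12 F * 2.8561 * 3.59e9 Hz
Step 3: P = 3.516915857e-02 W
Step 4: P = 35.169 mW

35.169


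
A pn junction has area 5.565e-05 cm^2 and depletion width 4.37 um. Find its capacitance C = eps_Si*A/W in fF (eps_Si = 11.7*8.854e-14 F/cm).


Step 1: eps_Si = 11.7 * 8.854e-14 = 1.035918e-12 F/cm
Step 2: W in cm = 4.37 * 1e-4 = 4.37e-04 cm
Step 3: C = 1.035918e-12 * 5.565e-05 / 4.37e-04 = 1.319195e-13 F
Step 4: C = 131.92 fF

131.92


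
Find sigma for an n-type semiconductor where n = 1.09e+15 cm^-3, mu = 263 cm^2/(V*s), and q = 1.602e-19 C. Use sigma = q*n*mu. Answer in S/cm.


Step 1: sigma = q * n * mu
Step 2: sigma = 1.602e-19 * 1.09e+15 * 263
Step 3: sigma = 4.592e-02 S/cm

4.592e-02


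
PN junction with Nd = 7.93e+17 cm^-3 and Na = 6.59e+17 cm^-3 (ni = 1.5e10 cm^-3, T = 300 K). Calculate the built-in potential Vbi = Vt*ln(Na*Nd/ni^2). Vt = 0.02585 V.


Step 1: Compute Na*Nd/ni^2 = 6.59e+17 * 7.93e+17 / (1.5e10)^2 = 2.3226e+15
Step 2: ln(2.3226e+15) = 35.3815
Step 3: Vbi = 0.02585 * 35.3815 = 0.915 V

0.915


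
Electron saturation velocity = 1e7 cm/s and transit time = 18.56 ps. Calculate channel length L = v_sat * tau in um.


Step 1: tau in seconds = 18.56 ps * 1e-12 = 1.8560e-11 s
Step 2: L = v_sat * tau = 1e7 * 1.8560e-11 = 1.8560e-04 cm
Step 3: L in um = 1.8560e-04 * 1e4 = 1.856 um

1.856


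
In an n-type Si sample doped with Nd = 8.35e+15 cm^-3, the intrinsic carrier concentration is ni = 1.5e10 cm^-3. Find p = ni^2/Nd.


Step 1: Since Nd >> ni, n ≈ Nd = 8.35e+15 cm^-3
Step 2: p = ni^2 / n = (1.5e10)^2 / 8.35e+15
Step 3: p = 2.25e20 / 8.35e+15 = 2.69e+04 cm^-3

2.69e+04


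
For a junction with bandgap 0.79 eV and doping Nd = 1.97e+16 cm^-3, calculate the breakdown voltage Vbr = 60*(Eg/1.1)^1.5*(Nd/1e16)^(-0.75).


Step 1: Eg/1.1 = 0.79/1.1 = 0.718182
Step 2: (Eg/1.1)^1.5 = 0.718182^1.5 = 0.608628
Step 3: (Nd/1e16)^(-0.75) = (1.97)^(-0.75) = 0.601382
Step 4: Vbr = 60 * 0.608628 * 0.601382 = 22.0 V

22.0


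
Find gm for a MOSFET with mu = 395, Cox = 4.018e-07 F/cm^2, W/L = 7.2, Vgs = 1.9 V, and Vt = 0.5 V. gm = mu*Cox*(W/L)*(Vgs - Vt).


Step 1: Vov = Vgs - Vt = 1.9 - 0.5 = 1.4 V
Step 2: gm = mu * Cox * (W/L) * Vov
Step 3: gm = 395 * 4.018e-07 * 7.2 * 1.4 = 1.60e-03 S

1.60e-03


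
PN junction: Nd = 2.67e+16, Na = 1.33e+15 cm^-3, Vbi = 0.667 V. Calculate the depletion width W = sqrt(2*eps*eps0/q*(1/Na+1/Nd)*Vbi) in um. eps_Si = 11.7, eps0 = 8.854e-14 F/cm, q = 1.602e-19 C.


Step 1: 1/Na + 1/Nd = 1/1.33e+15 + 1/2.67e+16 = 7.89333e-16
Step 2: 2*eps*eps0/q = 2*11.7*8.854e-14/1.602e-19 = 1.293281e+07
Step 3: W^2 = 1.293281e+07 * 7.89333e-16 * 0.667 = 6.80893e-09
Step 4: W = sqrt(6.80893e-09) = 8.252e-05 cm = 0.8252 um

0.8252


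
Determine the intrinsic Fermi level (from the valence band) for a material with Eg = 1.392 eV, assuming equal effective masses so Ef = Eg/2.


Step 1: For an intrinsic semiconductor, the Fermi level sits at midgap.
Step 2: Ef = Eg / 2 = 1.392 / 2 = 0.696 eV

0.696


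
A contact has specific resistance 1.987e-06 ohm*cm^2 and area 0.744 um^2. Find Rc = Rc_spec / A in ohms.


Step 1: Convert area to cm^2: 0.744 um^2 = 7.4400e-09 cm^2
Step 2: Rc = Rc_spec / A = 1.987e-06 / 7.4400e-09
Step 3: Rc = 2.67e+02 ohms

2.67e+02


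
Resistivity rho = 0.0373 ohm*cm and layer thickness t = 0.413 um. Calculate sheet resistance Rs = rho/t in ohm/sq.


Step 1: Convert thickness to cm: t = 0.413 um = 4.1300e-05 cm
Step 2: Rs = rho / t = 0.0373 / 4.1300e-05
Step 3: Rs = 903.1 ohm/sq

903.1


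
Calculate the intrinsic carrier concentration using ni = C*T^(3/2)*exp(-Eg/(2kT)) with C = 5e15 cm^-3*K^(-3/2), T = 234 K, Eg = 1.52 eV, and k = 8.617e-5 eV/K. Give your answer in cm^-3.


Step 1: Compute kT = 8.617e-5 * 234 = 0.02016378 eV
Step 2: Exponent = -Eg/(2kT) = -1.52/(2*0.02016378) = -37.69135
Step 3: T^(3/2) = 234^1.5 = 3579.51
Step 4: ni = 5e15 * 3579.51 * exp(-37.69135) = 7.65e+02 cm^-3

7.65e+02


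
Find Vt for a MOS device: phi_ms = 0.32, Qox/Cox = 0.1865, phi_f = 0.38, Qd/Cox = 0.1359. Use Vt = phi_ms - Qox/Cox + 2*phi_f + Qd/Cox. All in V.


Step 1: Vt = phi_ms - Qox/Cox + 2*phi_f + Qd/Cox
Step 2: Vt = 0.32 - 0.1865 + 2*0.38 + 0.1359
Step 3: Vt = 0.32 - 0.1865 + 0.76 + 0.1359
Step 4: Vt = 1.0294 V

1.0294


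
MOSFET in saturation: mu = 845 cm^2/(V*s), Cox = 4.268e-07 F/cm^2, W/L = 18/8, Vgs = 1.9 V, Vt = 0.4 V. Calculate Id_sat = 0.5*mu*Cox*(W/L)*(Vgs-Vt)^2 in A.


Step 1: Overdrive voltage Vov = Vgs - Vt = 1.9 - 0.4 = 1.5 V
Step 2: W/L = 18/8 = 2.25
Step 3: Id = 0.5 * 845 * 4.268e-07 * 2.25 * 1.5^2
Step 4: Id = 9.13e-04 A

9.13e-04


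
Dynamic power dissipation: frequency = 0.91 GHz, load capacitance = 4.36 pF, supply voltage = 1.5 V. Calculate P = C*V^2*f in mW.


Step 1: V^2 = 1.5^2 = 2.25 V^2
Step 2: P = C*V^2*f = 4.36e-12 F * 2.25 * 0.91e9 Hz
Step 3: P = 8.9271e-03 W
Step 4: P = 8.927 mW

8.927


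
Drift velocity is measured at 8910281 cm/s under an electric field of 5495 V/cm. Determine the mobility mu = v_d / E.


Step 1: mu = v_d / E
Step 2: mu = 8910281 / 5495
Step 3: mu = 1621.53 cm^2/(V*s)

1621.53


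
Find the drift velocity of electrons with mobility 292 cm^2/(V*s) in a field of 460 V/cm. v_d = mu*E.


Step 1: v_d = mu * E
Step 2: v_d = 292 * 460 = 134320
Step 3: v_d = 1.34e+05 cm/s

1.34e+05


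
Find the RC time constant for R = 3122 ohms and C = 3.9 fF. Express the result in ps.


Step 1: tau = R * C
Step 2: tau = 3122 * 3.9 fF = 3122 * 3.9e-15 F
Step 3: tau = 1.21758e-11 s = 12.1758 ps

12.1758


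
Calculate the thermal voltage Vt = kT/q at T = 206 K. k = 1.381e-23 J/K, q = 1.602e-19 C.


Step 1: kT = 1.381e-23 * 206 = 2.84486e-21 J
Step 2: Vt = kT/q = 2.84486e-21 / 1.602e-19
Step 3: Vt = 0.01776 V

0.01776


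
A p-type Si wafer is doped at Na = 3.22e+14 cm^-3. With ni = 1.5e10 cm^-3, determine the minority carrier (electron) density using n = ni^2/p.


Step 1: Majority hole concentration p ≈ Na = 3.22e+14 cm^-3
Step 2: n = ni^2 / Na = (1.5e10)^2 / 3.22e+14
Step 3: n = 6.99e+05 cm^-3

6.99e+05


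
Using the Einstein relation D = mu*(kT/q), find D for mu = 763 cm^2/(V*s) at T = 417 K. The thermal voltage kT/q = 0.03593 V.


Step 1: D = mu * (kT/q)
Step 2: D = 763 * 0.03593
Step 3: D = 27.41 cm^2/s

27.41


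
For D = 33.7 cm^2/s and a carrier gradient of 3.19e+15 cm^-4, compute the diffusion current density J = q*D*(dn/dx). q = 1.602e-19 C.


Step 1: J = q * D * (dn/dx)
Step 2: J = 1.602e-19 * 33.7 * 3.19e+15
Step 3: J = 1.72e-02 A/cm^2

1.72e-02


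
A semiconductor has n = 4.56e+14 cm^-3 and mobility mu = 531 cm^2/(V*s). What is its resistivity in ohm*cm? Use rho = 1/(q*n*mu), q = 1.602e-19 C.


Step 1: sigma = q * n * mu = 1.602e-19 * 4.56e+14 * 531 = 3.87902e-02 S/cm
Step 2: rho = 1 / sigma = 1 / 3.87902e-02 = 25.78 ohm*cm

25.78


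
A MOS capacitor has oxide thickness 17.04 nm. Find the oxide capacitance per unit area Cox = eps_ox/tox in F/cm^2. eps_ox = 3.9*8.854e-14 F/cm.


Step 1: eps_ox = 3.9 * 8.854e-14 = 3.45306e-13 F/cm
Step 2: tox in cm = 17.04 nm * 1e-7 = 1.7040e-06 cm
Step 3: Cox = 3.45306e-13 / 1.7040e-06 = 2.03e-07 F/cm^2

2.03e-07


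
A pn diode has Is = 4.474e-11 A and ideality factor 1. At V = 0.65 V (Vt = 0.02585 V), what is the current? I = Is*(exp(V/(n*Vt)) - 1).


Step 1: V/(n*Vt) = 0.65/(1*0.02585) = 25.1451
Step 2: exp(25.1451) = 8.3249e+10
Step 3: I = 4.474e-11 * (8.3249e+10 - 1) = 3.72e+00 A

3.72e+00


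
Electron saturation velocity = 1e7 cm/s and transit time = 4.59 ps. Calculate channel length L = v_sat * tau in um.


Step 1: tau in seconds = 4.59 ps * 1e-12 = 4.5900e-12 s
Step 2: L = v_sat * tau = 1e7 * 4.5900e-12 = 4.5900e-05 cm
Step 3: L in um = 4.5900e-05 * 1e4 = 0.459 um

0.459


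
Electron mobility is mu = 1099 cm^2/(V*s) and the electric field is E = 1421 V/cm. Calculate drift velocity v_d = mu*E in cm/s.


Step 1: v_d = mu * E
Step 2: v_d = 1099 * 1421 = 1561679
Step 3: v_d = 1.56e+06 cm/s

1.56e+06


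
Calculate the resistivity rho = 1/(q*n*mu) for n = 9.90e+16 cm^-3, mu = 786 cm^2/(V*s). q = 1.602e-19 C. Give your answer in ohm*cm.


Step 1: sigma = q * n * mu = 1.602e-19 * 9.90e+16 * 786 = 1.24658e+01 S/cm
Step 2: rho = 1 / sigma = 1 / 1.24658e+01 = 0.08022 ohm*cm

0.08022


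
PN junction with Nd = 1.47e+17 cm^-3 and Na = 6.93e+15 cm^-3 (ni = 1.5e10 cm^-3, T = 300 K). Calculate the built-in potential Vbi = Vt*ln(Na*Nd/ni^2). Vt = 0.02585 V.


Step 1: Compute Na*Nd/ni^2 = 6.93e+15 * 1.47e+17 / (1.5e10)^2 = 4.5276e+12
Step 2: ln(4.5276e+12) = 29.1412
Step 3: Vbi = 0.02585 * 29.1412 = 0.753 V

0.753


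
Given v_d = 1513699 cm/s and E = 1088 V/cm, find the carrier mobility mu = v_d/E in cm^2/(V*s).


Step 1: mu = v_d / E
Step 2: mu = 1513699 / 1088
Step 3: mu = 1391.27 cm^2/(V*s)

1391.27


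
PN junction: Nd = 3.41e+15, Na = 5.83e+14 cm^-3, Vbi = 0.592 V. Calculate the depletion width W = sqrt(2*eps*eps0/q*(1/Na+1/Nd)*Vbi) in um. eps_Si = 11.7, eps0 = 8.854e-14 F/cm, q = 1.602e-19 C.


Step 1: 1/Na + 1/Nd = 1/5.83e+14 + 1/3.41e+15 = 2.00852e-15
Step 2: 2*eps*eps0/q = 2*11.7*8.854e-14/1.602e-19 = 1.293281e+07
Step 3: W^2 = 1.293281e+07 * 2.00852e-15 * 0.592 = 1.53777e-08
Step 4: W = sqrt(1.53777e-08) = 1.240e-04 cm = 1.24 um

1.24


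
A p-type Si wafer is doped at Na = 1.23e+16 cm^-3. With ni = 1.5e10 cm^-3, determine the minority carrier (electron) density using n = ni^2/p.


Step 1: Majority hole concentration p ≈ Na = 1.23e+16 cm^-3
Step 2: n = ni^2 / Na = (1.5e10)^2 / 1.23e+16
Step 3: n = 1.83e+04 cm^-3

1.83e+04


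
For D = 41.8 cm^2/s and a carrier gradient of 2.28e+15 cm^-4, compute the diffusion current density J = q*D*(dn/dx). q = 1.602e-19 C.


Step 1: J = q * D * (dn/dx)
Step 2: J = 1.602e-19 * 41.8 * 2.28e+15
Step 3: J = 1.53e-02 A/cm^2

1.53e-02


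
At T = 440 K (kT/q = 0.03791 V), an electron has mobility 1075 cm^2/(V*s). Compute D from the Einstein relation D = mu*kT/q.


Step 1: D = mu * (kT/q)
Step 2: D = 1075 * 0.03791
Step 3: D = 40.75 cm^2/s

40.75


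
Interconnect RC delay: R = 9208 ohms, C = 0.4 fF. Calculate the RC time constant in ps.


Step 1: tau = R * C
Step 2: tau = 9208 * 0.4 fF = 9208 * 4.0e-16 F
Step 3: tau = 3.6832e-12 s = 3.6832 ps

3.6832


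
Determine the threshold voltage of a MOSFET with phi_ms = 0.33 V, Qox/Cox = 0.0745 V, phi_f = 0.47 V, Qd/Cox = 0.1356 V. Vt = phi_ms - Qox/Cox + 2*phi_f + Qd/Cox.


Step 1: Vt = phi_ms - Qox/Cox + 2*phi_f + Qd/Cox
Step 2: Vt = 0.33 - 0.0745 + 2*0.47 + 0.1356
Step 3: Vt = 0.33 - 0.0745 + 0.94 + 0.1356
Step 4: Vt = 1.3311 V

1.3311


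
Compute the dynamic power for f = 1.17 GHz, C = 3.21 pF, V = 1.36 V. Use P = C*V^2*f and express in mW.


Step 1: V^2 = 1.36^2 = 1.8496 V^2
Step 2: P = C*V^2*f = 3.21e-12 F * 1.8496 * 1.17e9 Hz
Step 3: P = 6.94654272e-03 W
Step 4: P = 6.947 mW

6.947


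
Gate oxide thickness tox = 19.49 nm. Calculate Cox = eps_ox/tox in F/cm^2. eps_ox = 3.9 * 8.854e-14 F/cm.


Step 1: eps_ox = 3.9 * 8.854e-14 = 3.45306e-13 F/cm
Step 2: tox in cm = 19.49 nm * 1e-7 = 1.9490e-06 cm
Step 3: Cox = 3.45306e-13 / 1.9490e-06 = 1.77e-07 F/cm^2

1.77e-07


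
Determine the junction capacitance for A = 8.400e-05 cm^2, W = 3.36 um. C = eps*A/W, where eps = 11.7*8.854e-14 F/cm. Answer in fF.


Step 1: eps_Si = 11.7 * 8.854e-14 = 1.035918e-12 F/cm
Step 2: W in cm = 3.36 * 1e-4 = 3.36e-04 cm
Step 3: C = 1.035918e-12 * 8.400e-05 / 3.36e-04 = 2.589795e-13 F
Step 4: C = 258.98 fF

258.98


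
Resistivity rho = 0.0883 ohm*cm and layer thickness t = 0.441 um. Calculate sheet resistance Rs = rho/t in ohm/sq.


Step 1: Convert thickness to cm: t = 0.441 um = 4.4100e-05 cm
Step 2: Rs = rho / t = 0.0883 / 4.4100e-05
Step 3: Rs = 2002.3 ohm/sq

2002.3


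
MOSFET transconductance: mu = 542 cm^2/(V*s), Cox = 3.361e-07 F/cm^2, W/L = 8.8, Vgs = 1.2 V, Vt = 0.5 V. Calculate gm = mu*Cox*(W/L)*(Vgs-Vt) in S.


Step 1: Vov = Vgs - Vt = 1.2 - 0.5 = 0.7 V
Step 2: gm = mu * Cox * (W/L) * Vov
Step 3: gm = 542 * 3.361e-07 * 8.8 * 0.7 = 1.12e-03 S

1.12e-03


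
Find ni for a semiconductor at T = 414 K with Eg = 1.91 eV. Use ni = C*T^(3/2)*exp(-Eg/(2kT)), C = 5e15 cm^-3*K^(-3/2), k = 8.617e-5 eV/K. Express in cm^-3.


Step 1: Compute kT = 8.617e-5 * 414 = 0.03567438 eV
Step 2: Exponent = -Eg/(2kT) = -1.91/(2*0.03567438) = -26.76991
Step 3: T^(3/2) = 414^1.5 = 8423.65
Step 4: ni = 5e15 * 8423.65 * exp(-26.76991) = 9.96e+07 cm^-3

9.96e+07


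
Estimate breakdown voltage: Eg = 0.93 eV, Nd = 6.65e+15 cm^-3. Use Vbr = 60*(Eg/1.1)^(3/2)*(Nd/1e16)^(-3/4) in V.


Step 1: Eg/1.1 = 0.93/1.1 = 0.845455
Step 2: (Eg/1.1)^1.5 = 0.845455^1.5 = 0.777384
Step 3: (Nd/1e16)^(-0.75) = (0.665)^(-0.75) = 1.357950
Step 4: Vbr = 60 * 0.777384 * 1.357950 = 63.3 V

63.3


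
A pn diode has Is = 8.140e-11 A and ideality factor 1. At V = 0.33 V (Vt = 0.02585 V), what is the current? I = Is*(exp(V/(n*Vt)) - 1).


Step 1: V/(n*Vt) = 0.33/(1*0.02585) = 12.7660
Step 2: exp(12.7660) = 3.5011e+05
Step 3: I = 8.140e-11 * (3.5011e+05 - 1) = 2.85e-05 A

2.85e-05


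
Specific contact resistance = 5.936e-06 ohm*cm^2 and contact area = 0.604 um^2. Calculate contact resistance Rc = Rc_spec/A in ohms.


Step 1: Convert area to cm^2: 0.604 um^2 = 6.0400e-09 cm^2
Step 2: Rc = Rc_spec / A = 5.936e-06 / 6.0400e-09
Step 3: Rc = 9.83e+02 ohms

9.83e+02


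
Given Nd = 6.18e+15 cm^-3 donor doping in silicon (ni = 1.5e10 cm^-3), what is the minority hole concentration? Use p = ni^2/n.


Step 1: Since Nd >> ni, n ≈ Nd = 6.18e+15 cm^-3
Step 2: p = ni^2 / n = (1.5e10)^2 / 6.18e+15
Step 3: p = 2.25e20 / 6.18e+15 = 3.64e+04 cm^-3

3.64e+04


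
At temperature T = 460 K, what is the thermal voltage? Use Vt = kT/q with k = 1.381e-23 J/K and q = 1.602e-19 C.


Step 1: kT = 1.381e-23 * 460 = 6.3526e-21 J
Step 2: Vt = kT/q = 6.3526e-21 / 1.602e-19
Step 3: Vt = 0.03965 V

0.03965


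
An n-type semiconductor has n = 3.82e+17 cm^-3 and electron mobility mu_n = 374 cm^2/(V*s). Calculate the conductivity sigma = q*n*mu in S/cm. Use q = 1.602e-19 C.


Step 1: sigma = q * n * mu
Step 2: sigma = 1.602e-19 * 3.82e+17 * 374
Step 3: sigma = 2.289e+01 S/cm

2.289e+01


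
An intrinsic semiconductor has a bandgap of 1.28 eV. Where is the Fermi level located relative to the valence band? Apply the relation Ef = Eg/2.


Step 1: For an intrinsic semiconductor, the Fermi level sits at midgap.
Step 2: Ef = Eg / 2 = 1.28 / 2 = 0.64 eV

0.64


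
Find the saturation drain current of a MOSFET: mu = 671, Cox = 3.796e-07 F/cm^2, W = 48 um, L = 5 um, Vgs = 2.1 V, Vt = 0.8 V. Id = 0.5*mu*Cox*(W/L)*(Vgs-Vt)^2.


Step 1: Overdrive voltage Vov = Vgs - Vt = 2.1 - 0.8 = 1.3 V
Step 2: W/L = 48/5 = 9.6
Step 3: Id = 0.5 * 671 * 3.796e-07 * 9.6 * 1.3^2
Step 4: Id = 2.07e-03 A

2.07e-03


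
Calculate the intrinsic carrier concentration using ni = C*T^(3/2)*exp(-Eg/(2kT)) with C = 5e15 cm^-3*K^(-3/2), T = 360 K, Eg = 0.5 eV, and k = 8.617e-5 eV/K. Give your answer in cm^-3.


Step 1: Compute kT = 8.617e-5 * 360 = 0.0310212 eV
Step 2: Exponent = -Eg/(2kT) = -0.5/(2*0.0310212) = -8.05900
Step 3: T^(3/2) = 360^1.5 = 6830.52
Step 4: ni = 5e15 * 6830.52 * exp(-8.05900) = 1.08e+16 cm^-3

1.08e+16


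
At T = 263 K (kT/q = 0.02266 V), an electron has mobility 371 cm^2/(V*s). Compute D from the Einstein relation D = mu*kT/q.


Step 1: D = mu * (kT/q)
Step 2: D = 371 * 0.02266
Step 3: D = 8.41 cm^2/s

8.41


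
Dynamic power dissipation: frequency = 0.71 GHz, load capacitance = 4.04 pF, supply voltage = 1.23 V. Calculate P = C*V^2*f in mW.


Step 1: V^2 = 1.23^2 = 1.5129 V^2
Step 2: P = C*V^2*f = 4.04e-12 F * 1.5129 * 0.71e9 Hz
Step 3: P = 4.33960236e-03 W
Step 4: P = 4.34 mW

4.34


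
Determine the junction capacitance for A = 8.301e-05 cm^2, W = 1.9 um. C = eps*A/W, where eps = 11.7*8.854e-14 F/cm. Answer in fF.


Step 1: eps_Si = 11.7 * 8.854e-14 = 1.035918e-12 F/cm
Step 2: W in cm = 1.9 * 1e-4 = 1.90e-04 cm
Step 3: C = 1.035918e-12 * 8.301e-05 / 1.90e-04 = 4.525871e-13 F
Step 4: C = 452.59 fF

452.59


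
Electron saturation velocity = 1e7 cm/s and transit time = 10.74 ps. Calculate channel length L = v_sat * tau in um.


Step 1: tau in seconds = 10.74 ps * 1e-12 = 1.0740e-11 s
Step 2: L = v_sat * tau = 1e7 * 1.0740e-11 = 1.0740e-04 cm
Step 3: L in um = 1.0740e-04 * 1e4 = 1.074 um

1.074


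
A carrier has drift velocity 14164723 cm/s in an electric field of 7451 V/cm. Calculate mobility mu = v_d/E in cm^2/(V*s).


Step 1: mu = v_d / E
Step 2: mu = 14164723 / 7451
Step 3: mu = 1901.05 cm^2/(V*s)

1901.05


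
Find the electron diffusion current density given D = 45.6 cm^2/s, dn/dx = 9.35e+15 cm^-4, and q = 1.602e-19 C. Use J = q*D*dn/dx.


Step 1: J = q * D * (dn/dx)
Step 2: J = 1.602e-19 * 45.6 * 9.35e+15
Step 3: J = 6.83e-02 A/cm^2

6.83e-02


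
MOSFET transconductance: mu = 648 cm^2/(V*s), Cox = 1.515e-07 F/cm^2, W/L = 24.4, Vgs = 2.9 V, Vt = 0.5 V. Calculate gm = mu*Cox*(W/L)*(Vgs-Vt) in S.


Step 1: Vov = Vgs - Vt = 2.9 - 0.5 = 2.4 V
Step 2: gm = mu * Cox * (W/L) * Vov
Step 3: gm = 648 * 1.515e-07 * 24.4 * 2.4 = 5.75e-03 S

5.75e-03


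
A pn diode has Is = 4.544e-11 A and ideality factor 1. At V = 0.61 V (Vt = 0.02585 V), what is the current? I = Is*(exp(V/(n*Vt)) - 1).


Step 1: V/(n*Vt) = 0.61/(1*0.02585) = 23.5977
Step 2: exp(23.5977) = 1.7715e+10
Step 3: I = 4.544e-11 * (1.7715e+10 - 1) = 8.05e-01 A

8.05e-01


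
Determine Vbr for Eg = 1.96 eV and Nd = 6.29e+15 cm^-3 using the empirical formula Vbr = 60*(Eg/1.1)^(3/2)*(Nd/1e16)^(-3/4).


Step 1: Eg/1.1 = 1.96/1.1 = 1.781818
Step 2: (Eg/1.1)^1.5 = 1.781818^1.5 = 2.378455
Step 3: (Nd/1e16)^(-0.75) = (0.629)^(-0.75) = 1.415833
Step 4: Vbr = 60 * 2.378455 * 1.415833 = 202.0 V

202.0


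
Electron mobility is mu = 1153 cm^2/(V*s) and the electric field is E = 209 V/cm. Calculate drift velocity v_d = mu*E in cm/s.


Step 1: v_d = mu * E
Step 2: v_d = 1153 * 209 = 240977
Step 3: v_d = 2.41e+05 cm/s

2.41e+05


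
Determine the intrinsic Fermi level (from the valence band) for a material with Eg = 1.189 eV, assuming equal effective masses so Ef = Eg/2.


Step 1: For an intrinsic semiconductor, the Fermi level sits at midgap.
Step 2: Ef = Eg / 2 = 1.189 / 2 = 0.5945 eV

0.5945


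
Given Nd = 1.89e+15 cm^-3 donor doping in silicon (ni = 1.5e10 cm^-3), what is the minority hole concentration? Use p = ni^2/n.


Step 1: Since Nd >> ni, n ≈ Nd = 1.89e+15 cm^-3
Step 2: p = ni^2 / n = (1.5e10)^2 / 1.89e+15
Step 3: p = 2.25e20 / 1.89e+15 = 1.19e+05 cm^-3

1.19e+05


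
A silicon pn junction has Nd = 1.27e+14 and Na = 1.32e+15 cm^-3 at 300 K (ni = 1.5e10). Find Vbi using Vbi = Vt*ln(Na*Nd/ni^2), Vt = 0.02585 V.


Step 1: Compute Na*Nd/ni^2 = 1.32e+15 * 1.27e+14 / (1.5e10)^2 = 7.4507e+08
Step 2: ln(7.4507e+08) = 20.4290
Step 3: Vbi = 0.02585 * 20.4290 = 0.528 V

0.528


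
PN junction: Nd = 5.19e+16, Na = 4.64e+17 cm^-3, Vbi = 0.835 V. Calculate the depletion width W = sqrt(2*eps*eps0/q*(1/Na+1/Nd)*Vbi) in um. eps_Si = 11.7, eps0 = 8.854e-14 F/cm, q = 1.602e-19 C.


Step 1: 1/Na + 1/Nd = 1/4.64e+17 + 1/5.19e+16 = 2.14230e-17
Step 2: 2*eps*eps0/q = 2*11.7*8.854e-14/1.602e-19 = 1.293281e+07
Step 3: W^2 = 1.293281e+07 * 2.14230e-17 * 0.835 = 2.31345e-10
Step 4: W = sqrt(2.31345e-10) = 1.521e-05 cm = 0.1521 um

0.1521


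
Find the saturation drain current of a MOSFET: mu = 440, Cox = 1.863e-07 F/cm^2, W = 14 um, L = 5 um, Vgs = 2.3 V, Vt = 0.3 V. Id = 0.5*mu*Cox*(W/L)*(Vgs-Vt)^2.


Step 1: Overdrive voltage Vov = Vgs - Vt = 2.3 - 0.3 = 2.0 V
Step 2: W/L = 14/5 = 2.8
Step 3: Id = 0.5 * 440 * 1.863e-07 * 2.8 * 2.0^2
Step 4: Id = 4.59e-04 A

4.59e-04


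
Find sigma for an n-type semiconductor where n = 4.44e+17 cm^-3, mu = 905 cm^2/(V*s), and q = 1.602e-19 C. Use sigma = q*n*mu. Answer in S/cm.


Step 1: sigma = q * n * mu
Step 2: sigma = 1.602e-19 * 4.44e+17 * 905
Step 3: sigma = 6.437e+01 S/cm

6.437e+01


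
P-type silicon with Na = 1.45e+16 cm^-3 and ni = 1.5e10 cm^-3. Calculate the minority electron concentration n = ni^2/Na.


Step 1: Majority hole concentration p ≈ Na = 1.45e+16 cm^-3
Step 2: n = ni^2 / Na = (1.5e10)^2 / 1.45e+16
Step 3: n = 1.55e+04 cm^-3

1.55e+04


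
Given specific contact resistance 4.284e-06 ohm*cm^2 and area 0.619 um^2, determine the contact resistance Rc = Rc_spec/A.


Step 1: Convert area to cm^2: 0.619 um^2 = 6.1900e-09 cm^2
Step 2: Rc = Rc_spec / A = 4.284e-06 / 6.1900e-09
Step 3: Rc = 6.92e+02 ohms

6.92e+02


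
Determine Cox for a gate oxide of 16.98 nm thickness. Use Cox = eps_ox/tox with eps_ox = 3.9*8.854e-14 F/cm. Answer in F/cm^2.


Step 1: eps_ox = 3.9 * 8.854e-14 = 3.45306e-13 F/cm
Step 2: tox in cm = 16.98 nm * 1e-7 = 1.6980e-06 cm
Step 3: Cox = 3.45306e-13 / 1.6980e-06 = 2.03e-07 F/cm^2

2.03e-07


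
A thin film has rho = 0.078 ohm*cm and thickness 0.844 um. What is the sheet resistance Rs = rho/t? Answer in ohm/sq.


Step 1: Convert thickness to cm: t = 0.844 um = 8.4400e-05 cm
Step 2: Rs = rho / t = 0.078 / 8.4400e-05
Step 3: Rs = 924.2 ohm/sq

924.2


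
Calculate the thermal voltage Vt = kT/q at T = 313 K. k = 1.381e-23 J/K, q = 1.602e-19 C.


Step 1: kT = 1.381e-23 * 313 = 4.32253e-21 J
Step 2: Vt = kT/q = 4.32253e-21 / 1.602e-19
Step 3: Vt = 0.02698 V

0.02698


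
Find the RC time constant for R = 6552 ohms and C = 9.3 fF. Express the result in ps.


Step 1: tau = R * C
Step 2: tau = 6552 * 9.3 fF = 6552 * 9.3e-15 F
Step 3: tau = 6.09336e-11 s = 60.9336 ps

60.9336


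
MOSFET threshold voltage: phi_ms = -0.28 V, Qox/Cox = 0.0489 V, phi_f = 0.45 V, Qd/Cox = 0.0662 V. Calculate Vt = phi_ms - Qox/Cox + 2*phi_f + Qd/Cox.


Step 1: Vt = phi_ms - Qox/Cox + 2*phi_f + Qd/Cox
Step 2: Vt = -0.28 - 0.0489 + 2*0.45 + 0.0662
Step 3: Vt = -0.28 - 0.0489 + 0.9 + 0.0662
Step 4: Vt = 0.6373 V

0.6373


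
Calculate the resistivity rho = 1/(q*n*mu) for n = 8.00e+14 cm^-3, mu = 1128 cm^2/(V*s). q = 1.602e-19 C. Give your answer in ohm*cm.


Step 1: sigma = q * n * mu = 1.602e-19 * 8.00e+14 * 1128 = 1.44564e-01 S/cm
Step 2: rho = 1 / sigma = 1 / 1.44564e-01 = 6.917 ohm*cm

6.917


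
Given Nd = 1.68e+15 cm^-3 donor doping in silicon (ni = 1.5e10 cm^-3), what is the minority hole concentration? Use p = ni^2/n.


Step 1: Since Nd >> ni, n ≈ Nd = 1.68e+15 cm^-3
Step 2: p = ni^2 / n = (1.5e10)^2 / 1.68e+15
Step 3: p = 2.25e20 / 1.68e+15 = 1.34e+05 cm^-3

1.34e+05


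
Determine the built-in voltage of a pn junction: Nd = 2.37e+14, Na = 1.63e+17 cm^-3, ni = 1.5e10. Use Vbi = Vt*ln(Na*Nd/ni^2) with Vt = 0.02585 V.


Step 1: Compute Na*Nd/ni^2 = 1.63e+17 * 2.37e+14 / (1.5e10)^2 = 1.7169e+11
Step 2: ln(1.7169e+11) = 25.8690
Step 3: Vbi = 0.02585 * 25.8690 = 0.669 V

0.669


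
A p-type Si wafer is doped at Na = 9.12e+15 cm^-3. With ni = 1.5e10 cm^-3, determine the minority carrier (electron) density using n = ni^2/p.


Step 1: Majority hole concentration p ≈ Na = 9.12e+15 cm^-3
Step 2: n = ni^2 / Na = (1.5e10)^2 / 9.12e+15
Step 3: n = 2.47e+04 cm^-3

2.47e+04


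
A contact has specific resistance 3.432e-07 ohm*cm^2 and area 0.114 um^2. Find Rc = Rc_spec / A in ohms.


Step 1: Convert area to cm^2: 0.114 um^2 = 1.1400e-09 cm^2
Step 2: Rc = Rc_spec / A = 3.432e-07 / 1.1400e-09
Step 3: Rc = 3.01e+02 ohms

3.01e+02


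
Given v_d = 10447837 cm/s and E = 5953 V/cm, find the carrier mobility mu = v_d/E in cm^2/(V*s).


Step 1: mu = v_d / E
Step 2: mu = 10447837 / 5953
Step 3: mu = 1755.05 cm^2/(V*s)

1755.05


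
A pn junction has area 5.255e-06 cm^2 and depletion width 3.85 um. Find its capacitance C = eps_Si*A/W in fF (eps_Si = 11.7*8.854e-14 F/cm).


Step 1: eps_Si = 11.7 * 8.854e-14 = 1.035918e-12 F/cm
Step 2: W in cm = 3.85 * 1e-4 = 3.85e-04 cm
Step 3: C = 1.035918e-12 * 5.255e-06 / 3.85e-04 = 1.413961e-14 F
Step 4: C = 14.14 fF

14.14


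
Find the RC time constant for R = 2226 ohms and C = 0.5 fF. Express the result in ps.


Step 1: tau = R * C
Step 2: tau = 2226 * 0.5 fF = 2226 * 5.0e-16 F
Step 3: tau = 1.113e-12 s = 1.113 ps

1.113


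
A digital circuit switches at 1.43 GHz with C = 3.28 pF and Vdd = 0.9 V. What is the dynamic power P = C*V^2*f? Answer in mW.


Step 1: V^2 = 0.9^2 = 0.81 V^2
Step 2: P = C*V^2*f = 3.28e-12 F * 0.81 * 1.43e9 Hz
Step 3: P = 3.799224e-03 W
Step 4: P = 3.799 mW

3.799


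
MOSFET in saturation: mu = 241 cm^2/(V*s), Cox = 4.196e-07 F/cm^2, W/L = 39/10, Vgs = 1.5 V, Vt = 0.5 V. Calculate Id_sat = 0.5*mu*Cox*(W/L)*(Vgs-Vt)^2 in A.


Step 1: Overdrive voltage Vov = Vgs - Vt = 1.5 - 0.5 = 1.0 V
Step 2: W/L = 39/10 = 3.9
Step 3: Id = 0.5 * 241 * 4.196e-07 * 3.9 * 1.0^2
Step 4: Id = 1.97e-04 A

1.97e-04


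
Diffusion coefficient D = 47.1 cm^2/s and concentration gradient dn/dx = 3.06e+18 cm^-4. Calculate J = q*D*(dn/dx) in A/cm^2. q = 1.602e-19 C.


Step 1: J = q * D * (dn/dx)
Step 2: J = 1.602e-19 * 47.1 * 3.06e+18
Step 3: J = 2.31e+01 A/cm^2

2.31e+01


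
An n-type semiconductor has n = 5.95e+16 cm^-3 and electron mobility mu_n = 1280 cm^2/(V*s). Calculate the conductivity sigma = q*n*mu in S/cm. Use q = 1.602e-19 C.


Step 1: sigma = q * n * mu
Step 2: sigma = 1.602e-19 * 5.95e+16 * 1280
Step 3: sigma = 1.220e+01 S/cm

1.220e+01


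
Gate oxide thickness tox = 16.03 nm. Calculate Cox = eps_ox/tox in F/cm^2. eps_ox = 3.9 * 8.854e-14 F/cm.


Step 1: eps_ox = 3.9 * 8.854e-14 = 3.45306e-13 F/cm
Step 2: tox in cm = 16.03 nm * 1e-7 = 1.6030e-06 cm
Step 3: Cox = 3.45306e-13 / 1.6030e-06 = 2.15e-07 F/cm^2

2.15e-07


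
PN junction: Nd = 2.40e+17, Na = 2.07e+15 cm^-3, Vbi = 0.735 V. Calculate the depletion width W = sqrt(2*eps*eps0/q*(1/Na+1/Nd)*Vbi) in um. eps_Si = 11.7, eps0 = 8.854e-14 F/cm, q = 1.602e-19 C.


Step 1: 1/Na + 1/Nd = 1/2.07e+15 + 1/2.40e+17 = 4.87258e-16
Step 2: 2*eps*eps0/q = 2*11.7*8.854e-14/1.602e-19 = 1.293281e+07
Step 3: W^2 = 1.293281e+07 * 4.87258e-16 * 0.735 = 4.63169e-09
Step 4: W = sqrt(4.63169e-09) = 6.806e-05 cm = 0.6806 um

0.6806


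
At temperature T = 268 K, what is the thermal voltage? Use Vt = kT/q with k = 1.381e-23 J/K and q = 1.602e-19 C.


Step 1: kT = 1.381e-23 * 268 = 3.70108e-21 J
Step 2: Vt = kT/q = 3.70108e-21 / 1.602e-19
Step 3: Vt = 0.0231 V

0.0231


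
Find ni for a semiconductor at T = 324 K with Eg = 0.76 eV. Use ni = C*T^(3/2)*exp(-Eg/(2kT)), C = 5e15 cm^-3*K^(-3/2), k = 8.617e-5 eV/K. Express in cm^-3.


Step 1: Compute kT = 8.617e-5 * 324 = 0.02791908 eV
Step 2: Exponent = -Eg/(2kT) = -0.76/(2*0.02791908) = -13.61076
Step 3: T^(3/2) = 324^1.5 = 5832.00
Step 4: ni = 5e15 * 5832.00 * exp(-13.61076) = 3.58e+13 cm^-3

3.58e+13


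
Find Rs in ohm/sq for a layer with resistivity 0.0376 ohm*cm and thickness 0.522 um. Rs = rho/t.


Step 1: Convert thickness to cm: t = 0.522 um = 5.2200e-05 cm
Step 2: Rs = rho / t = 0.0376 / 5.2200e-05
Step 3: Rs = 720.3 ohm/sq

720.3


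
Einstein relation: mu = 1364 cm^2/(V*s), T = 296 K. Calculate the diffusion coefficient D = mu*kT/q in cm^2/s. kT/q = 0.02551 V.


Step 1: D = mu * (kT/q)
Step 2: D = 1364 * 0.02551
Step 3: D = 34.8 cm^2/s

34.8


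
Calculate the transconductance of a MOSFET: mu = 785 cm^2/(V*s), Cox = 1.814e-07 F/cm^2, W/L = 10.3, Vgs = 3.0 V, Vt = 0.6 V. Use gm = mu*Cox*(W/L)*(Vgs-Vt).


Step 1: Vov = Vgs - Vt = 3.0 - 0.6 = 2.4 V
Step 2: gm = mu * Cox * (W/L) * Vov
Step 3: gm = 785 * 1.814e-07 * 10.3 * 2.4 = 3.52e-03 S

3.52e-03


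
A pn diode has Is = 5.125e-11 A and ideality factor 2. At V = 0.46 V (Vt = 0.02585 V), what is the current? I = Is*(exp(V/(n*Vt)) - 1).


Step 1: V/(n*Vt) = 0.46/(2*0.02585) = 8.8975
Step 2: exp(8.8975) = 7.3137e+03
Step 3: I = 5.125e-11 * (7.3137e+03 - 1) = 3.75e-07 A

3.75e-07


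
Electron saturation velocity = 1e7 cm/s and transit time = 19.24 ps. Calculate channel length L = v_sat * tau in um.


Step 1: tau in seconds = 19.24 ps * 1e-12 = 1.9240e-11 s
Step 2: L = v_sat * tau = 1e7 * 1.9240e-11 = 1.9240e-04 cm
Step 3: L in um = 1.9240e-04 * 1e4 = 1.924 um

1.924


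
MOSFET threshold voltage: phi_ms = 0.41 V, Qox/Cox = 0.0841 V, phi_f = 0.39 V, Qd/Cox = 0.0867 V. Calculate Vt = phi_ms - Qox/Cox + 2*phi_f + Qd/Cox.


Step 1: Vt = phi_ms - Qox/Cox + 2*phi_f + Qd/Cox
Step 2: Vt = 0.41 - 0.0841 + 2*0.39 + 0.0867
Step 3: Vt = 0.41 - 0.0841 + 0.78 + 0.0867
Step 4: Vt = 1.1926 V

1.1926


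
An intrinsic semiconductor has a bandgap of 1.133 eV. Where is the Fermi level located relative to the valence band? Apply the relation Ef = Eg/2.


Step 1: For an intrinsic semiconductor, the Fermi level sits at midgap.
Step 2: Ef = Eg / 2 = 1.133 / 2 = 0.5665 eV

0.5665


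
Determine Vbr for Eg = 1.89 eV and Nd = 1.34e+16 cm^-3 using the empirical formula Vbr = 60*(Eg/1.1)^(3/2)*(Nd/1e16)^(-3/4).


Step 1: Eg/1.1 = 1.89/1.1 = 1.718182
Step 2: (Eg/1.1)^1.5 = 1.718182^1.5 = 2.252183
Step 3: (Nd/1e16)^(-0.75) = (1.34)^(-0.75) = 0.802918
Step 4: Vbr = 60 * 2.252183 * 0.802918 = 108.5 V

108.5


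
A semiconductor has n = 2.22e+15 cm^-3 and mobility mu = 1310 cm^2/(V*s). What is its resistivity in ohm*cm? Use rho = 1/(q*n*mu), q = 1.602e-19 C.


Step 1: sigma = q * n * mu = 1.602e-19 * 2.22e+15 * 1310 = 4.65894e-01 S/cm
Step 2: rho = 1 / sigma = 1 / 4.65894e-01 = 2.146 ohm*cm

2.146


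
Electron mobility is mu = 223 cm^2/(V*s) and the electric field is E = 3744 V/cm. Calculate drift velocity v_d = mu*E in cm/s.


Step 1: v_d = mu * E
Step 2: v_d = 223 * 3744 = 834912
Step 3: v_d = 8.35e+05 cm/s

8.35e+05


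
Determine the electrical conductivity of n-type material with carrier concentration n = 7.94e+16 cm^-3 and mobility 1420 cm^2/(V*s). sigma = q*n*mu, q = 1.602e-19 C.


Step 1: sigma = q * n * mu
Step 2: sigma = 1.602e-19 * 7.94e+16 * 1420
Step 3: sigma = 1.806e+01 S/cm

1.806e+01


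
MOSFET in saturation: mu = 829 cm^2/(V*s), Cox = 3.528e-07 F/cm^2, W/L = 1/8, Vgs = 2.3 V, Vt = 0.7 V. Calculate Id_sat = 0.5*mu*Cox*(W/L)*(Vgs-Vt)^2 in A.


Step 1: Overdrive voltage Vov = Vgs - Vt = 2.3 - 0.7 = 1.6 V
Step 2: W/L = 1/8 = 0.125
Step 3: Id = 0.5 * 829 * 3.528e-07 * 0.125 * 1.6^2
Step 4: Id = 4.68e-05 A

4.68e-05


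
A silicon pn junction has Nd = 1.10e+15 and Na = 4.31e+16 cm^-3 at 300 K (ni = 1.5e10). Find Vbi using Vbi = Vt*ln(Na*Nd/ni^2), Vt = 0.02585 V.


Step 1: Compute Na*Nd/ni^2 = 4.31e+16 * 1.10e+15 / (1.5e10)^2 = 2.1071e+11
Step 2: ln(2.1071e+11) = 26.0737
Step 3: Vbi = 0.02585 * 26.0737 = 0.674 V

0.674


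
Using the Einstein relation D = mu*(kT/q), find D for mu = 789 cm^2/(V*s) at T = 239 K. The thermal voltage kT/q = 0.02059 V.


Step 1: D = mu * (kT/q)
Step 2: D = 789 * 0.02059
Step 3: D = 16.25 cm^2/s

16.25


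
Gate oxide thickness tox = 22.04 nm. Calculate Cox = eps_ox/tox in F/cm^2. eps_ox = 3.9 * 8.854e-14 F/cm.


Step 1: eps_ox = 3.9 * 8.854e-14 = 3.45306e-13 F/cm
Step 2: tox in cm = 22.04 nm * 1e-7 = 2.2040e-06 cm
Step 3: Cox = 3.45306e-13 / 2.2040e-06 = 1.57e-07 F/cm^2

1.57e-07


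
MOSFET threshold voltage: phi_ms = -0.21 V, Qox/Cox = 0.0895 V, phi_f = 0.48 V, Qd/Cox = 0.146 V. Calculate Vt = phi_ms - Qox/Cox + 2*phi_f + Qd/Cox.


Step 1: Vt = phi_ms - Qox/Cox + 2*phi_f + Qd/Cox
Step 2: Vt = -0.21 - 0.0895 + 2*0.48 + 0.146
Step 3: Vt = -0.21 - 0.0895 + 0.96 + 0.146
Step 4: Vt = 0.8065 V

0.8065


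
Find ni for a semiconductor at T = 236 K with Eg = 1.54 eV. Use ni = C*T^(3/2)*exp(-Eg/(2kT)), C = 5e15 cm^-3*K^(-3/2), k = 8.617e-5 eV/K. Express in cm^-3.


Step 1: Compute kT = 8.617e-5 * 236 = 0.02033612 eV
Step 2: Exponent = -Eg/(2kT) = -1.54/(2*0.02033612) = -37.86366
Step 3: T^(3/2) = 236^1.5 = 3625.50
Step 4: ni = 5e15 * 3625.50 * exp(-37.86366) = 6.52e+02 cm^-3

6.52e+02


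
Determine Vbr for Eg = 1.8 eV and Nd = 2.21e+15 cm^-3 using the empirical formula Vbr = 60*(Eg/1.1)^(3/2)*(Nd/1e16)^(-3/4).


Step 1: Eg/1.1 = 1.8/1.1 = 1.636364
Step 2: (Eg/1.1)^1.5 = 1.636364^1.5 = 2.093244
Step 3: (Nd/1e16)^(-0.75) = (0.221)^(-0.75) = 3.102457
Step 4: Vbr = 60 * 2.093244 * 3.102457 = 389.7 V

389.7


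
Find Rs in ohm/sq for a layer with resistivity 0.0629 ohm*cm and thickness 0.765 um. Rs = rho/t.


Step 1: Convert thickness to cm: t = 0.765 um = 7.6500e-05 cm
Step 2: Rs = rho / t = 0.0629 / 7.6500e-05
Step 3: Rs = 822.2 ohm/sq

822.2


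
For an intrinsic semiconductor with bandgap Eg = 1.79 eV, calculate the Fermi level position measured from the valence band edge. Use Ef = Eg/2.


Step 1: For an intrinsic semiconductor, the Fermi level sits at midgap.
Step 2: Ef = Eg / 2 = 1.79 / 2 = 0.895 eV

0.895


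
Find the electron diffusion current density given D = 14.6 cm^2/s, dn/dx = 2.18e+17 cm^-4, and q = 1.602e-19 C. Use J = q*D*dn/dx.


Step 1: J = q * D * (dn/dx)
Step 2: J = 1.602e-19 * 14.6 * 2.18e+17
Step 3: J = 5.10e-01 A/cm^2

5.10e-01


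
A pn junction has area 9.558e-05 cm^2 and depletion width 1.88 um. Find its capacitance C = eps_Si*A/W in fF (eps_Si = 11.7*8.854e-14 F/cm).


Step 1: eps_Si = 11.7 * 8.854e-14 = 1.035918e-12 F/cm
Step 2: W in cm = 1.88 * 1e-4 = 1.88e-04 cm
Step 3: C = 1.035918e-12 * 9.558e-05 / 1.88e-04 = 5.266651e-13 F
Step 4: C = 526.67 fF

526.67


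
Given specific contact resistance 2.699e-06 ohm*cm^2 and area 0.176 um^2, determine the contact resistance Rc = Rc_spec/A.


Step 1: Convert area to cm^2: 0.176 um^2 = 1.7600e-09 cm^2
Step 2: Rc = Rc_spec / A = 2.699e-06 / 1.7600e-09
Step 3: Rc = 1.53e+03 ohms

1.53e+03


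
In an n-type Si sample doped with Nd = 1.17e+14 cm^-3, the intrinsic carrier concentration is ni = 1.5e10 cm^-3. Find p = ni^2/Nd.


Step 1: Since Nd >> ni, n ≈ Nd = 1.17e+14 cm^-3
Step 2: p = ni^2 / n = (1.5e10)^2 / 1.17e+14
Step 3: p = 2.25e20 / 1.17e+14 = 1.92e+06 cm^-3

1.92e+06


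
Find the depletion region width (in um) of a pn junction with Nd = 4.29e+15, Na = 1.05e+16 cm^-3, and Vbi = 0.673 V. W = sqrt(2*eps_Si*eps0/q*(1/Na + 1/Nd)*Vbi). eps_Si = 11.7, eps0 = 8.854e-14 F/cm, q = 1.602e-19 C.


Step 1: 1/Na + 1/Nd = 1/1.05e+16 + 1/4.29e+15 = 3.28338e-16
Step 2: 2*eps*eps0/q = 2*11.7*8.854e-14/1.602e-19 = 1.293281e+07
Step 3: W^2 = 1.293281e+07 * 3.28338e-16 * 0.673 = 2.85778e-09
Step 4: W = sqrt(2.85778e-09) = 5.346e-05 cm = 0.5346 um

0.5346


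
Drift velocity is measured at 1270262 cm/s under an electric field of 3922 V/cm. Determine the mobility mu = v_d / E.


Step 1: mu = v_d / E
Step 2: mu = 1270262 / 3922
Step 3: mu = 323.88 cm^2/(V*s)

323.88


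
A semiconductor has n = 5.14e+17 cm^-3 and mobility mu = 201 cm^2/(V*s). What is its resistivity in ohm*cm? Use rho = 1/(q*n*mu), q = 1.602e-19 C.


Step 1: sigma = q * n * mu = 1.602e-19 * 5.14e+17 * 201 = 1.65509e+01 S/cm
Step 2: rho = 1 / sigma = 1 / 1.65509e+01 = 0.06042 ohm*cm

0.06042


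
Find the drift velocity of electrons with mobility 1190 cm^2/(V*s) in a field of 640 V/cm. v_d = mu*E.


Step 1: v_d = mu * E
Step 2: v_d = 1190 * 640 = 761600
Step 3: v_d = 7.62e+05 cm/s

7.62e+05


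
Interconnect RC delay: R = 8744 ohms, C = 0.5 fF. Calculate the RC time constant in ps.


Step 1: tau = R * C
Step 2: tau = 8744 * 0.5 fF = 8744 * 5.0e-16 F
Step 3: tau = 4.372e-12 s = 4.372 ps

4.372


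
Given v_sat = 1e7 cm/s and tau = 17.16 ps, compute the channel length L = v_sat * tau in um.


Step 1: tau in seconds = 17.16 ps * 1e-12 = 1.7160e-11 s
Step 2: L = v_sat * tau = 1e7 * 1.7160e-11 = 1.7160e-04 cm
Step 3: L in um = 1.7160e-04 * 1e4 = 1.716 um

1.716


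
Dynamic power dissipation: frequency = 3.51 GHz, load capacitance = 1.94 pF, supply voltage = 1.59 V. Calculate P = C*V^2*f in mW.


Step 1: V^2 = 1.59^2 = 2.5281 V^2
Step 2: P = C*V^2*f = 1.94e-12 F * 2.5281 * 3.51e9 Hz
Step 3: P = 1.721484414e-02 W
Step 4: P = 17.215 mW

17.215


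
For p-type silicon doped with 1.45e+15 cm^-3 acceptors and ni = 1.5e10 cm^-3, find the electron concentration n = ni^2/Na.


Step 1: Majority hole concentration p ≈ Na = 1.45e+15 cm^-3
Step 2: n = ni^2 / Na = (1.5e10)^2 / 1.45e+15
Step 3: n = 1.55e+05 cm^-3

1.55e+05
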